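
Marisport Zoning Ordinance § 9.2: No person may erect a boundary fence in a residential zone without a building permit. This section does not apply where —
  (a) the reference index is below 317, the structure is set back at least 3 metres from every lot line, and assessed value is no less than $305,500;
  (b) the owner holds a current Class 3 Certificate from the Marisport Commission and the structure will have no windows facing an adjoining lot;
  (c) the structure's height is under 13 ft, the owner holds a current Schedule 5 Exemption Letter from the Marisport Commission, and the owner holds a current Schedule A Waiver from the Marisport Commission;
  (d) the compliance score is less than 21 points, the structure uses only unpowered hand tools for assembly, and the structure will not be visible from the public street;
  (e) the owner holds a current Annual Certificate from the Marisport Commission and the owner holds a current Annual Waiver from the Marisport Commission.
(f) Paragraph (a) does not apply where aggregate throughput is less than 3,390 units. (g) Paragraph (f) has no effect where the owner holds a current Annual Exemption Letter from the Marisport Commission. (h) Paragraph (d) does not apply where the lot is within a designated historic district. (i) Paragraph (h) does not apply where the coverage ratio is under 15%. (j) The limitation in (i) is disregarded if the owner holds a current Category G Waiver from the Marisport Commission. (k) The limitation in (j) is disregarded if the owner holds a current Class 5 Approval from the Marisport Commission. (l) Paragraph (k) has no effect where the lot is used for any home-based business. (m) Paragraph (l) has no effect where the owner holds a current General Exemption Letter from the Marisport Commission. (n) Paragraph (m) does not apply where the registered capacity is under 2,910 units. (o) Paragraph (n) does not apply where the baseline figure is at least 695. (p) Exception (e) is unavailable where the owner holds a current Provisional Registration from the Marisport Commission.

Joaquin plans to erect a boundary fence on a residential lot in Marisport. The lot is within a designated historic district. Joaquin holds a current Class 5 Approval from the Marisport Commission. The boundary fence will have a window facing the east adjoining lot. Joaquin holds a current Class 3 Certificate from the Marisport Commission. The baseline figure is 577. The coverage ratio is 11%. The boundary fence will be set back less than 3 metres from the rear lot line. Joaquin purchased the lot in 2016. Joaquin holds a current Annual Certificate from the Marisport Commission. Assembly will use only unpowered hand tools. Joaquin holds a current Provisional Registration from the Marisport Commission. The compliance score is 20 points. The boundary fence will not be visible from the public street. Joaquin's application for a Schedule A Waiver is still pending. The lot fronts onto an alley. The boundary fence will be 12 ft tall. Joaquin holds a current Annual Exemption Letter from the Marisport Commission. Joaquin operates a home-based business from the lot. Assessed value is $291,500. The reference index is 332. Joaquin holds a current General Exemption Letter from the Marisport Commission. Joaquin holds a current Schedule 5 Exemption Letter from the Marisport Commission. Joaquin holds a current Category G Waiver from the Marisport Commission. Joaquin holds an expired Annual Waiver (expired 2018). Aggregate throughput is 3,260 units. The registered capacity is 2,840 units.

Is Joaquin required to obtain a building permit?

Yes — Joaquin must obtain a building permit.

Exception (a) fails — the reference index is 332, not below 317.
Exception (b) requires that the structure will have no windows facing an adjoining lot; but a window faces an adjoining lot, so (b) is unavailable.
Exception (c) does not apply: no current Schedule A Waiver is held.
All of (d)'s requirements are met (the compliance score is 20 points, less than the 21 points limit; assembly uses only hand tools; the structure will not be visible from the street). Turning to paragraphs (h)–(o): (h) operates — the lot is in a historic district. (i) is engaged (the coverage ratio is 11%, under the 15% limit), but is displaced by (j): (j) operates — a current Category G Waiver is held. (k) applies (a current Class 5 Approval is held), but is displaced by (l): (l) is triggered — a home-based business operates on the lot. (m) is engaged (a current General Exemption Letter is held), but is set aside by (n): (n) is engaged — the registered capacity is 2,840 units, under the 2,910 units limit. (o) is inapplicable (the baseline figure is 577, short of 695), so (n) stands. So (d) is unavailable.
Exception (e) requires that the owner holds a current Annual Waiver from the Marisport Commission; but the Annual Waiver is not current, so (e) is unavailable.
Every exception is unavailable, so the rule governs.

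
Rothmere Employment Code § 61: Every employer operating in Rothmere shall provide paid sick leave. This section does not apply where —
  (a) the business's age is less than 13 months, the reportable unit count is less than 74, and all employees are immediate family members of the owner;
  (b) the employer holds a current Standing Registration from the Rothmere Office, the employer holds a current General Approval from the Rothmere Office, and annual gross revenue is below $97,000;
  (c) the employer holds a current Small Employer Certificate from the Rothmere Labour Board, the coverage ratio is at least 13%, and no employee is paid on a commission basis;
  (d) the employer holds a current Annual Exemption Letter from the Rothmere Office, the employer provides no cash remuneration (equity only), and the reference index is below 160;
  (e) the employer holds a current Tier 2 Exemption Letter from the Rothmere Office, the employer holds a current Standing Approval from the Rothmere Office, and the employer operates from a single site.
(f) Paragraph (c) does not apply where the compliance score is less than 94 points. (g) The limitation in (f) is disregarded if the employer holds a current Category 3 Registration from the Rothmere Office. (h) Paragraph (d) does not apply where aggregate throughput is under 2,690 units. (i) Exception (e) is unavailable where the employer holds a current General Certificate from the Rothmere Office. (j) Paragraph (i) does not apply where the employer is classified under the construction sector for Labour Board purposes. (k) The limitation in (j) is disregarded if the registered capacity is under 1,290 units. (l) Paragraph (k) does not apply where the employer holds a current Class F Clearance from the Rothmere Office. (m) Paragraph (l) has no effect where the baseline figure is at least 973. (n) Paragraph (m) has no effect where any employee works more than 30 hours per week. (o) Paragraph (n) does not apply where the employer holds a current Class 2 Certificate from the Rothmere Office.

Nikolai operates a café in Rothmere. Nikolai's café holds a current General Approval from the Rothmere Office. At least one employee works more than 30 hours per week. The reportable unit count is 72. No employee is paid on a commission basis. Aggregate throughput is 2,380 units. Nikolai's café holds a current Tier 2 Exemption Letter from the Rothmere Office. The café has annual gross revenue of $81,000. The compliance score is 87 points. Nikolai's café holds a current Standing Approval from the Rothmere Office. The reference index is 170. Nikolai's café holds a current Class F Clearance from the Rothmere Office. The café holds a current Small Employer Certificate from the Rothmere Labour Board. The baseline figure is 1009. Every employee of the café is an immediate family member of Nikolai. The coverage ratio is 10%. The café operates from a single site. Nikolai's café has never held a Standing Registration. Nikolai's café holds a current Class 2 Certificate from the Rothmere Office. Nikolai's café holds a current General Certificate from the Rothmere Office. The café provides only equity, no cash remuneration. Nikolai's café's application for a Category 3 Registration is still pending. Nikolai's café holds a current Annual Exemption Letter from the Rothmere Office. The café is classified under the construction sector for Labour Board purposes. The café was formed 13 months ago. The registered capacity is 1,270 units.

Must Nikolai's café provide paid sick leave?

Exception (a) requires that the business's age is less than 13 months; but the business's age is 13 months, not less than 13 months, so (a) is unavailable.
Exception (b) requires that the employer holds a current Standing Registration from the Rothmere Office; but no current Standing Registration is held, so (b) is unavailable.
Exception (c) fails — the coverage ratio is 10%, short of 13%.
Exception (d) fails — the reference index is 170, not below 160.
Exception (e) is satisfied on its face — a current Tier 2 Exemption Letter is held; a current Standing Approval is held; the employer operates from a single site. But applying paragraphs (i)–(o): (i) operates — a current General Certificate is held. (j) would limit (i) — the café is classified under the construction sector — but (k) sets (j) aside: (k) operates against (j): the registered capacity is 1,270 units, under the 1,290 units limit. (l) would limit (k) — a current Class F Clearance is held — but (m) sets (l) aside: (m) operates against (l): the baseline figure is 1,009, meeting the 973 threshold. (n) would limit (m) — at least one employee exceeds 30 hours/week — but (o) sets (n) aside: (o) operates against (n): a current Class 2 Certificate is held. So (e) is unavailable.
No exception is made out. Nikolai's café falls within the general rule.

Yes — Nikolai's café must provide paid sick leave.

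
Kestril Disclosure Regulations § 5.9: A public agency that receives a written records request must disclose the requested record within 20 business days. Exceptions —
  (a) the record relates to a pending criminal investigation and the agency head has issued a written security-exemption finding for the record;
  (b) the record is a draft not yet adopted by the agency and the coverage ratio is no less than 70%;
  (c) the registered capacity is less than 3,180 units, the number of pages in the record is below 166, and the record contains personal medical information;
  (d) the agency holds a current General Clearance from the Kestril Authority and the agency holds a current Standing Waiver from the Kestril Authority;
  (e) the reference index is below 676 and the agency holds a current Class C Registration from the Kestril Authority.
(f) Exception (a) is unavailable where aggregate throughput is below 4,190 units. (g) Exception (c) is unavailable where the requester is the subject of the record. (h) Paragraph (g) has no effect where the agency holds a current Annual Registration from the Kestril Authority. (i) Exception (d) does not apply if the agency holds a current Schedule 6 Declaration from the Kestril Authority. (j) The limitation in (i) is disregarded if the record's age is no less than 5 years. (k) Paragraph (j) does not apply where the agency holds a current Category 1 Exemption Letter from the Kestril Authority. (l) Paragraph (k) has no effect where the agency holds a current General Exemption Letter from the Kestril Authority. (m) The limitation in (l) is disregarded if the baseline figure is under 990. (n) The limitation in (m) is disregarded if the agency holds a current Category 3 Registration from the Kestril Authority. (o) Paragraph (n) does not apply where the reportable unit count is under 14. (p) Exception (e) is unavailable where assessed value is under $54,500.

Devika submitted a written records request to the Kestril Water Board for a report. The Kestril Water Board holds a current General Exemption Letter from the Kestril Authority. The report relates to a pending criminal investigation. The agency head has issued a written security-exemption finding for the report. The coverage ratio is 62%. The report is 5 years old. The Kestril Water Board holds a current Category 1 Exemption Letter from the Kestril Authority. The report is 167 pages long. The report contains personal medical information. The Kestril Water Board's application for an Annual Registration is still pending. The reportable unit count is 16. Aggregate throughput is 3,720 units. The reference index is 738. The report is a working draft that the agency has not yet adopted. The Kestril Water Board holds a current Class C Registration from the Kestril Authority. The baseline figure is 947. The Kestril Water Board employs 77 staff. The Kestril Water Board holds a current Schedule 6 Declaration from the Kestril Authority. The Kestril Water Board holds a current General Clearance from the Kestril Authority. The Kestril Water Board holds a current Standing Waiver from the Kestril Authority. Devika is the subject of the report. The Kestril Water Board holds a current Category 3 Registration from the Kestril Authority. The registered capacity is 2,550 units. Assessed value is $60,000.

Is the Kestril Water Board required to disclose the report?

Exception (a) is satisfied on its face — the report relates to a pending investigation; a written security-exemption finding has been issued. However, paragraph (f) must be considered: (f) operates against (a): aggregate throughput is 3,720 units, below the 4,190 units limit. So (a) is unavailable.
Exception (b) does not apply: the coverage ratio is 62%, short of 70%.
Exception (c) requires that the number of pages in the record is below 166; but the number of pages in the record is 167, not below 166, so (c) is unavailable.
Exception (d): a current General Clearance is held; a current Standing Waiver is held — every condition holds. As to paragraphs (i)–(o): (i) would limit (d) — a current Schedule 6 Declaration is held — but (j) sets (i) aside: (j) is engaged — the record's age is 5 years, meeting the 5 years threshold. (k) would limit (j) — a current Category 1 Exemption Letter is held — but (l) sets (k) aside: (l) operates against (k): a current General Exemption Letter is held. (m) would limit (l) — the baseline figure is 947, under the 990 limit — but (n) sets (m) aside: (n) operates against (m): a current Category 3 Registration is held. (o), which would lift (n), is not engaged — the reportable unit count is 16, not under 14. (d) remains available.
Exception (e) does not apply: the reference index is 738, not below 676.

No — exception (d) applies; the Kestril Water Board is not required to disclose the report.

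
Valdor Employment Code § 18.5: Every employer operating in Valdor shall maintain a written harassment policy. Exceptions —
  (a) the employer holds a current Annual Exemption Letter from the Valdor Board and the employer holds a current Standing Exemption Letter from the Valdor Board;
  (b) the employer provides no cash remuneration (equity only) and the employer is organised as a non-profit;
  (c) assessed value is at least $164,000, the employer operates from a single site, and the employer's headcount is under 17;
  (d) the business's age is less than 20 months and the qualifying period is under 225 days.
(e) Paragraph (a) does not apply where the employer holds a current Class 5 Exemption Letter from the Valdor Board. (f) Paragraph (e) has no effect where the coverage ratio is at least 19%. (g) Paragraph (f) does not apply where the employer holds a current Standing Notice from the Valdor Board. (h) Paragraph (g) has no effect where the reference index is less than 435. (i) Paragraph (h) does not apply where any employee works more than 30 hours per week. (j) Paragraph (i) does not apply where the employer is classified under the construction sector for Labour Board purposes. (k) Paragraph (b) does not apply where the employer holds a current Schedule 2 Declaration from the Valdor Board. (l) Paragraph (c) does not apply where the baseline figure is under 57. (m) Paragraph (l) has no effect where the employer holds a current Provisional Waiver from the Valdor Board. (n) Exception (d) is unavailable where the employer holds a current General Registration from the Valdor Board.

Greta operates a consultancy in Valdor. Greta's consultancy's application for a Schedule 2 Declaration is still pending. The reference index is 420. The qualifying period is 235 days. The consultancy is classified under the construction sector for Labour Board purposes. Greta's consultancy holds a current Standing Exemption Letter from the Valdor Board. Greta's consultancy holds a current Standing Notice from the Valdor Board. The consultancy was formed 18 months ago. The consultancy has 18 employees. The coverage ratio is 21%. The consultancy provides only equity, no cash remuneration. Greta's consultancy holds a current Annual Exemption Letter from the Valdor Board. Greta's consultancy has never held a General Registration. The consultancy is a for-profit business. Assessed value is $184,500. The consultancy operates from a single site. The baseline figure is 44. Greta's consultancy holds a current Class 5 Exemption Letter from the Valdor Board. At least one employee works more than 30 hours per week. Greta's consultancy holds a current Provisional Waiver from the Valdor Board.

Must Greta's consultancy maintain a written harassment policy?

Exception (a): a current Annual Exemption Letter is held; a current Standing Exemption Letter is held — every condition holds. Applying paragraphs (e)–(j): (e) would limit (a) — a current Class 5 Exemption Letter is held — but (f) sets (e) aside: (f) operates — the coverage ratio is 21%, meeting the 19% threshold. (g) would limit (f) — a current Standing Notice is held — but (h) sets (g) aside: (h) operates against (g): the reference index is 420, less than the 435 limit. (i) is engaged (at least one employee exceeds 30 hours/week), but is itself disapplied by (j): (j) operates against (i): the consultancy is classified under the construction sector. Exception (a) stands.
Exception (b) fails — the employer is for-profit.
Exception (c) requires that the employer's headcount is under 17; but the employer's headcount is 18, not under 17, so (c) is unavailable.
Exception (d) requires that the qualifying period is under 225 days; but the qualifying period is 235 days, not under 225 days, so (d) is unavailable.

No — exception (a) applies; Greta's consultancy is not required to maintain a written harassment policy.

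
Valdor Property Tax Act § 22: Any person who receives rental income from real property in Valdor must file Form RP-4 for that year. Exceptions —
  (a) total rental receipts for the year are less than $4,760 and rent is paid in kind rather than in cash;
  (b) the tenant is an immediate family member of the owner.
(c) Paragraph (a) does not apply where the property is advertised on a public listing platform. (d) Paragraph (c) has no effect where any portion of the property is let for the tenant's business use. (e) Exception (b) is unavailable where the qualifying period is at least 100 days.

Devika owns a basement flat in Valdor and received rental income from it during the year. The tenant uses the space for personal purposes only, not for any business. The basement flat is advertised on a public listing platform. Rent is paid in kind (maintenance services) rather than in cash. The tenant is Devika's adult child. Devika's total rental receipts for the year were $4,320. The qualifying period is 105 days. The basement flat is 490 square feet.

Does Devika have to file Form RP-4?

Yes — Devika must file Form RP-4.

Exception (a)'s conditions are all satisfied: total rental receipts for the year are $4,320, less than the $4,760 limit; rent is paid in kind. But applying paragraphs (c)–(d): (c) operates — the property is publicly advertised. (d) is inapplicable (the space is used for personal purposes only), so (c) stands. So (a) is unavailable.
Exception (b)'s conditions are all satisfied: the tenant is an immediate family member. But: (e) operates against (b): the qualifying period is 105 days, meeting the 100 days threshold. (b) is therefore removed.
No exception is made out. Devika falls within the general rule.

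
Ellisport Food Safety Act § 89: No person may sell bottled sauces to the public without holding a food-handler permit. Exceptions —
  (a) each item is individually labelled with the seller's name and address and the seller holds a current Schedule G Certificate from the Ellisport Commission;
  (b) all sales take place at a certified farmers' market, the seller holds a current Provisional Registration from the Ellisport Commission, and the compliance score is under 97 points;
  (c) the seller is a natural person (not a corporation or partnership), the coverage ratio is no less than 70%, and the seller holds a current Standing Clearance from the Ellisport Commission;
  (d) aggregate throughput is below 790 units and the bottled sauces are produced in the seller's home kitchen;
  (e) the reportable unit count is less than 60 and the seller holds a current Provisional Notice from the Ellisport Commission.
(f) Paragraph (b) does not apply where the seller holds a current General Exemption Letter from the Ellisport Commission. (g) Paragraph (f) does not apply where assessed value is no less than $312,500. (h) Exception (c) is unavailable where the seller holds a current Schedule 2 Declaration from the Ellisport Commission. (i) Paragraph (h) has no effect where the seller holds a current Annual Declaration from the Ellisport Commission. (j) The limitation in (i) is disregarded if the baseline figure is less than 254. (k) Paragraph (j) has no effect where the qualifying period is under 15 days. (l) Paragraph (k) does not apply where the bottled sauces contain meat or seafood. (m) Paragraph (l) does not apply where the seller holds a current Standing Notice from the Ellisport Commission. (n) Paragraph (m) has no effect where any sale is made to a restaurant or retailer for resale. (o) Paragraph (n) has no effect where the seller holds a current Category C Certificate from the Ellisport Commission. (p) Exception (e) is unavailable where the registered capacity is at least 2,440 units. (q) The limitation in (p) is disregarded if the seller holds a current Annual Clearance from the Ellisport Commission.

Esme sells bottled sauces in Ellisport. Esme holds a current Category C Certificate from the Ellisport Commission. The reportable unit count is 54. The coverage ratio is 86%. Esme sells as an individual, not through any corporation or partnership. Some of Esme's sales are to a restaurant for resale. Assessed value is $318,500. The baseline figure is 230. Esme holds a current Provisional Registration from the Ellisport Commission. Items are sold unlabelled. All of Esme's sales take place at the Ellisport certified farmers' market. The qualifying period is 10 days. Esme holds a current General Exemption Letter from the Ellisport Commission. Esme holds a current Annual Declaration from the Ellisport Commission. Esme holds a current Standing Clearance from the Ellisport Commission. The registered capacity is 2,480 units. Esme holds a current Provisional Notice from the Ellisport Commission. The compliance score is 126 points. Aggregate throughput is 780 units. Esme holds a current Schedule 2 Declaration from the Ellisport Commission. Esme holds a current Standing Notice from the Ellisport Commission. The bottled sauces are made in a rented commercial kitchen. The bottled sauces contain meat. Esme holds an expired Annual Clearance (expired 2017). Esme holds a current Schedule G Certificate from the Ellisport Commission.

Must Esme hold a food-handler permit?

No — exception (c) applies; Esme is not required to hold a food-handler permit.

Exception (a) fails — items are sold unlabelled.
Exception (b) requires that the compliance score is under 97 points; but the compliance score is 126 points, not under 97 points, so (b) is unavailable.
Exception (c) is satisfied on its face — the seller is a natural person; the coverage ratio is 86%, meeting the 70% threshold; a current Standing Clearance is held. As to paragraphs (h)–(o): (h) is engaged (a current Schedule 2 Declaration is held), but is displaced by (i): (i) operates against (h): a current Annual Declaration is held. (j) is triggered (the baseline figure is 230, less than the 254 limit), but is set aside by (k): (k) operates against (j): the qualifying period is 10 days, under the 15 days limit. (l) would limit (k) — the bottled sauces contain meat — but (m) sets (l) aside: (m) operates — a current Standing Notice is held. (n) is triggered (some sales are to a restaurant for resale), but yields to (o): (o) is triggered — a current Category C Certificate is held. (c) remains available.
Exception (d) requires that the bottled sauces are produced in the seller's home kitchen; but the bottled sauces are made in a commercial kitchen, not a home kitchen, so (d) is unavailable.
Exception (e): the reportable unit count is 54, less than the 60 limit; a current Provisional Notice is held — every condition holds. Turning to paragraphs (p)–(q): (p) operates against (e): the registered capacity is 2,480 units, meeting the 2,440 units threshold. (q) is not triggered (no current Annual Clearance is held), so (p) stands. So (e) is unavailable.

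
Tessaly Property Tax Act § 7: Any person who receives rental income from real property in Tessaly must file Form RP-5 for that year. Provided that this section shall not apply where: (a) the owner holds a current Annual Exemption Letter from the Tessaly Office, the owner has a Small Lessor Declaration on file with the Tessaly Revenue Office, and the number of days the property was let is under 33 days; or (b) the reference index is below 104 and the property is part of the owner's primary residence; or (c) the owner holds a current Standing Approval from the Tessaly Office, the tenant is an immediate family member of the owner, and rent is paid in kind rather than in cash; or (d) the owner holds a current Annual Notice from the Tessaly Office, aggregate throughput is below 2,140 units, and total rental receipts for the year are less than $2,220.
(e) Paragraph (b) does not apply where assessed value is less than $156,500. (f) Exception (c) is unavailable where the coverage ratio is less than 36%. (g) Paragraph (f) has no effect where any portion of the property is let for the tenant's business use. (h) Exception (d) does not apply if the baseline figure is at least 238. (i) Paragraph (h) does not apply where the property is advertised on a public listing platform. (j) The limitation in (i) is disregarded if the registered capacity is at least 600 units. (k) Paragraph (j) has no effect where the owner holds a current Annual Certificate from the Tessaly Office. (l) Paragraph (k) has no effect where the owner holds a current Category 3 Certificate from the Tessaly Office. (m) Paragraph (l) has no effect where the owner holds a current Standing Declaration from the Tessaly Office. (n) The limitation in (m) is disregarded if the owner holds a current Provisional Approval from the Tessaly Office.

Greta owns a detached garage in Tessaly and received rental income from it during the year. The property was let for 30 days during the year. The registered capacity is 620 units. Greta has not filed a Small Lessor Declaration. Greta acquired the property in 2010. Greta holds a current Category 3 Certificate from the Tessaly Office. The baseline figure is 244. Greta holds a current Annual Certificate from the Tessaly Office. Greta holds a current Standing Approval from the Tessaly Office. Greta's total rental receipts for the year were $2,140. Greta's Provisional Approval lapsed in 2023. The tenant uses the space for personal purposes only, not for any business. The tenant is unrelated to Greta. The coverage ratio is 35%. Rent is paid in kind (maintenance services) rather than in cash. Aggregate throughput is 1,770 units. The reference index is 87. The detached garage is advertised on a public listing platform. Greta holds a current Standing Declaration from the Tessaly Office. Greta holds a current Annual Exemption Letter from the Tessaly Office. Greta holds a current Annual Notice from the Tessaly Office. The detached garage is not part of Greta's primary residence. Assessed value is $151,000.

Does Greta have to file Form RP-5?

No — exception (d) applies; Greta is not required to file Form RP-5.

Exception (a) does not apply: no Small Lessor Declaration is on file.
Exception (b) requires that the property is part of the owner's primary residence; but the detached garage is not part of the primary residence, so (b) is unavailable.
Exception (c) requires that the tenant is an immediate family member of the owner; but the tenant is unrelated to the owner, so (c) is unavailable.
Exception (d) is satisfied on its face — a current Annual Notice is held; aggregate throughput is 1,770 units, below the 2,140 units limit; total rental receipts for the year are $2,140, less than the $2,220 limit. As to paragraphs (h)–(n): (h) would limit (d) — the baseline figure is 244, meeting the 238 threshold — but (i) sets (h) aside: (i) operates against (h): the property is publicly advertised. (j) would limit (i) — the registered capacity is 620 units, meeting the 600 units threshold — but (k) sets (j) aside: (k) applies — a current Annual Certificate is held. (l) would limit (k) — a current Category 3 Certificate is held — but (m) sets (l) aside: (m) operates against (l): a current Standing Declaration is held. (n) does not operate here (the Provisional Approval is not current), so (m) stands. Exception (d) stands.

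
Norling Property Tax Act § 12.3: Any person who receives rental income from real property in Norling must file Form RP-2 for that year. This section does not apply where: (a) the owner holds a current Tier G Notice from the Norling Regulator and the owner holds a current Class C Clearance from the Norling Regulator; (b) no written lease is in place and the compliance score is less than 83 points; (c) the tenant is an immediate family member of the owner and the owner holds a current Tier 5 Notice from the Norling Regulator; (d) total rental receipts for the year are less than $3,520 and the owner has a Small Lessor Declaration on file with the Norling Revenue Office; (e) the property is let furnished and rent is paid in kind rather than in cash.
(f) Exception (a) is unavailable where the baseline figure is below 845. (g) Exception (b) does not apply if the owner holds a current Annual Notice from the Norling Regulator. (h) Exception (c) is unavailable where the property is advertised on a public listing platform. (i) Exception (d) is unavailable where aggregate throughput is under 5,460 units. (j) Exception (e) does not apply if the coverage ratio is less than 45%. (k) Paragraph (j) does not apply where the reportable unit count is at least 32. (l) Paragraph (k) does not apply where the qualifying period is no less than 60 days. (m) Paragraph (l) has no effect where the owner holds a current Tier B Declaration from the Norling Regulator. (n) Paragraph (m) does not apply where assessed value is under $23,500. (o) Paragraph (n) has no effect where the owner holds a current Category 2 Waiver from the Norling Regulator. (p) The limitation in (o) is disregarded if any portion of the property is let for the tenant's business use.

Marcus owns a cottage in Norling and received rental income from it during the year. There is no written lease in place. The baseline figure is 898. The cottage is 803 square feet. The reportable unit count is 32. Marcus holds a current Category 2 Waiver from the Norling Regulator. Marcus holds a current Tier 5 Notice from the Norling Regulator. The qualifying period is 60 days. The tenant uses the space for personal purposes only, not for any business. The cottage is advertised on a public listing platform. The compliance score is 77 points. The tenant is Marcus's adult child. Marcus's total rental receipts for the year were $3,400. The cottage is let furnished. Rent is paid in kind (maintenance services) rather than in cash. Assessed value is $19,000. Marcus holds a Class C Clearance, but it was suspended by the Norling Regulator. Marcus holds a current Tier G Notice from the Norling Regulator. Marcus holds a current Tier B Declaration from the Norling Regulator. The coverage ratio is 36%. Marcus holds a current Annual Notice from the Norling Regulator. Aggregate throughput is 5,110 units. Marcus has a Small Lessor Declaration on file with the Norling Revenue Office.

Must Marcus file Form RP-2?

Exception (a) requires that the owner holds a current Class C Clearance from the Norling Regulator; but there is no Class C Clearance in force, so (a) is unavailable.
Exception (b)'s conditions are all satisfied: there is no written lease; the compliance score is 77 points, less than the 83 points limit. Turning to paragraph (g): (g) operates against (b): a current Annual Notice is held. Exception (b) does not apply.
Exception (c): the tenant is an immediate family member; a current Tier 5 Notice is held — every condition holds. Turning to paragraph (h): (h) operates against (c): the property is publicly advertised. (c) is therefore removed.
Exception (d): total rental receipts for the year are $3,400, less than the $3,520 limit; a Small Lessor Declaration is on file — every condition holds. However, paragraph (i) must be considered: (i) is triggered — aggregate throughput is 5,110 units, under the 5,460 units limit. (d) is therefore removed.
Exception (e) is satisfied on its face — the property is let furnished; rent is paid in kind. Under paragraphs (j)–(p): (j) is triggered (the coverage ratio is 36%, less than the 45% limit), but is overridden by (k): (k) is engaged — the reportable unit count is 32, meeting the 32 threshold. (l) is engaged (the qualifying period is 60 days, meeting the 60 days threshold), but is itself disapplied by (m): (m) operates against (l): a current Tier B Declaration is held. (n) would limit (m) — assessed value is $19,000, under the $23,500 limit — but (o) sets (n) aside: (o) operates — a current Category 2 Waiver is held. (p) is inapplicable (the space is used for personal purposes only), so (o) stands. Exception (e) stands.

No — exception (e) applies; Marcus is not required to file Form RP-2.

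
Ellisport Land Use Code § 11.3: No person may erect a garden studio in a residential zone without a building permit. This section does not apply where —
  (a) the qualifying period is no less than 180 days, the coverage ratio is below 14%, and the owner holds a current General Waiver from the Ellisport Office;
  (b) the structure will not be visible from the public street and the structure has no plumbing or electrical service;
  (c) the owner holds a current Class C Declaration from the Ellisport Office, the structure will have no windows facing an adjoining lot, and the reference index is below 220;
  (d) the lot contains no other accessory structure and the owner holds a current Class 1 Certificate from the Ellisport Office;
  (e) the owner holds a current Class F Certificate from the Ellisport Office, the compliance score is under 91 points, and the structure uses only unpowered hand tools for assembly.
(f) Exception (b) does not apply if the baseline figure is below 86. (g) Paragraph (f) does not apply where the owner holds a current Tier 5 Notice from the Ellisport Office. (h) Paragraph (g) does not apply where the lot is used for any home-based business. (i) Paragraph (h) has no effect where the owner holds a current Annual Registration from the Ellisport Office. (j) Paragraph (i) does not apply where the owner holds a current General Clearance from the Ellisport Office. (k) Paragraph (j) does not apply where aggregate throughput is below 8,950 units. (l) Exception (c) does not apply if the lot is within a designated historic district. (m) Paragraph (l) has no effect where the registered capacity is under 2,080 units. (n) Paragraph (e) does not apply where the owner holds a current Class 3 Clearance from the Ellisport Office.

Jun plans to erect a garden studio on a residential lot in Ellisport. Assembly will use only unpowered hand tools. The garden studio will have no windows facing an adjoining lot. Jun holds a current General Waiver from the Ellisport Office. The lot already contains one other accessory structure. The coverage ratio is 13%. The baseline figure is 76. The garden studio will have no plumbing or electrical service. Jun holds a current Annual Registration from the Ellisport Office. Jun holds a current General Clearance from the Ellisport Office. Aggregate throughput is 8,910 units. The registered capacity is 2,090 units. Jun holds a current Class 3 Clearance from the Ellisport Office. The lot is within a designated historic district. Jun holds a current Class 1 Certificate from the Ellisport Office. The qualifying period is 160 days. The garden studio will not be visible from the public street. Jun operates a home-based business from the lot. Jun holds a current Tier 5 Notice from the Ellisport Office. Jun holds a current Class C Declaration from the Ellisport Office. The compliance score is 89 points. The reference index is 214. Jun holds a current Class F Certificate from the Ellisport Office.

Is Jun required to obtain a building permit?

No — exception (b) applies; Jun does not need a building permit.

Exception (a) does not apply: the qualifying period is 160 days, short of 180 days.
All of (b)'s requirements are met (the structure will not be visible from the street; there is no plumbing or electrical service). Applying paragraphs (f)–(k): (f) applies (the baseline figure is 76, below the 86 limit), but is itself disapplied by (g): (g) operates against (f): a current Tier 5 Notice is held. (h) would limit (g) — a home-based business operates on the lot — but (i) sets (h) aside: (i) applies — a current Annual Registration is held. (j) operates (a current General Clearance is held), but is overridden by (k): (k) is triggered — aggregate throughput is 8,910 units, below the 8,950 units limit. So (b) applies.
All of (c)'s requirements are met (a current Class C Declaration is held; no windows face an adjoining lot; the reference index is 214, below the 220 limit). However, paragraphs (l)–(m) must be considered: (l) operates against (c): the lot is in a historic district. (m), which would lift (l), is not triggered — the registered capacity is 2,090 units, not under 2,080 units. Exception (c) does not apply.
Exception (d) fails — the lot already has another accessory structure.
All of (e)'s requirements are met (a current Class F Certificate is held; the compliance score is 89 points, under the 91 points limit; assembly uses only hand tools). But: (n) is engaged — a current Class 3 Clearance is held. (e) is therefore removed.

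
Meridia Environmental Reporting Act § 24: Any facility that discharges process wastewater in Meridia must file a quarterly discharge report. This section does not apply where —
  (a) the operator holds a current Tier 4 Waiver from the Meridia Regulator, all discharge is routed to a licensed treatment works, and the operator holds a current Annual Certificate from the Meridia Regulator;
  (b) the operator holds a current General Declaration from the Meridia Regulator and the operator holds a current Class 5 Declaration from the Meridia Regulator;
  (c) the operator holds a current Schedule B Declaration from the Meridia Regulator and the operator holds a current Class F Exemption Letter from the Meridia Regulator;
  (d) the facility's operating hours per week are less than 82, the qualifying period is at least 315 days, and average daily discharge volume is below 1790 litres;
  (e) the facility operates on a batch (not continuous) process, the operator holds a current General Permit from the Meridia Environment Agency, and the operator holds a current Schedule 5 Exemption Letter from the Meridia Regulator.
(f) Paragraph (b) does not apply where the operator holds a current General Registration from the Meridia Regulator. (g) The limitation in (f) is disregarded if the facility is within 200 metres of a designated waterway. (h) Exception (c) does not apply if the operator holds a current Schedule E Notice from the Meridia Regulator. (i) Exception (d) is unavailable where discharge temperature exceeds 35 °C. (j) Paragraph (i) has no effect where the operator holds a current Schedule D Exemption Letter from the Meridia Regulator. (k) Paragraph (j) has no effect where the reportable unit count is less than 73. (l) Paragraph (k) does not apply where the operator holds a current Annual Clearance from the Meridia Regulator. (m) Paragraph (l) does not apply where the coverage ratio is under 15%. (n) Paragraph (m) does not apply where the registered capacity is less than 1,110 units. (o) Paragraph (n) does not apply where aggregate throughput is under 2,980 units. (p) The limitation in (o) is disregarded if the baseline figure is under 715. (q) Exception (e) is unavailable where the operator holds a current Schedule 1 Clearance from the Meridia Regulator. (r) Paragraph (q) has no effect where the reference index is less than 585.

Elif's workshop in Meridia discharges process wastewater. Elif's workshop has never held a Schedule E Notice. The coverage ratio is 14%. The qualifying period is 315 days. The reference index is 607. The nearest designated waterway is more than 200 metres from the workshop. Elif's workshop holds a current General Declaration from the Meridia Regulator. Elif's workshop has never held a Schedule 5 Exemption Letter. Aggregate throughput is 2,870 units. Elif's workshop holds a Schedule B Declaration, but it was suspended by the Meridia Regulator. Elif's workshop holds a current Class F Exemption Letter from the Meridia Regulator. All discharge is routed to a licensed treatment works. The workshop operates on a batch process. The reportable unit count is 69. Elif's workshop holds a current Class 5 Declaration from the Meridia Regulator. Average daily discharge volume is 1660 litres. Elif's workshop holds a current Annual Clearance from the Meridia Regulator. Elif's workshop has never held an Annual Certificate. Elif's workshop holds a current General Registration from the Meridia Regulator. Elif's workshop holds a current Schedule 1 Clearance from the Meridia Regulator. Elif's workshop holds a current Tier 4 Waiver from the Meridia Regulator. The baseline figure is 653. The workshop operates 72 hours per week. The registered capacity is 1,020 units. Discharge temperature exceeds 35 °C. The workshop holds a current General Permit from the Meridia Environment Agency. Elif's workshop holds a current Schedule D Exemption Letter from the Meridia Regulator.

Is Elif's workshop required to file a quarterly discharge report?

No — exception (d) applies; Elif's workshop is not required to file a quarterly discharge report.

Exception (a) requires that the operator holds a current Annual Certificate from the Meridia Regulator; but there is no Annual Certificate in force, so (a) is unavailable.
All of (b)'s requirements are met (a current General Declaration is held; a current Class 5 Declaration is held). Turning to paragraphs (f)–(g): (f) operates against (b): a current General Registration is held. (g), which would lift (f), does not operate here — the workshop is more than 200 m from any designated waterway. So (b) is unavailable.
Exception (c) fails — the Schedule B Declaration is not current.
Exception (d)'s conditions are all satisfied: the facility's operating hours per week are 72, less than the 82 limit; the qualifying period is 315 days, meeting the 315 days threshold; average daily discharge volume is 1660 litres, below the 1790 litres limit. Considering the limiting provisions: (i) would limit (d) — discharge temperature exceeds 35 °C — but (j) sets (i) aside: (j) operates against (i): a current Schedule D Exemption Letter is held. (k) applies (the reportable unit count is 69, less than the 73 limit), but is itself disapplied by (l): (l) operates — a current Annual Clearance is held. (m) would limit (l) — the coverage ratio is 14%, under the 15% limit — but (n) sets (m) aside: (n) applies — the registered capacity is 1,020 units, less than the 1,110 units limit. (o) would limit (n) — aggregate throughput is 2,870 units, under the 2,980 units limit — but (p) sets (o) aside: (p) is triggered — the baseline figure is 653, under the 715 limit. So (d) applies.
Exception (e) requires that the operator holds a current Schedule 5 Exemption Letter from the Meridia Regulator; but no current Schedule 5 Exemption Letter is held, so (e) is unavailable.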